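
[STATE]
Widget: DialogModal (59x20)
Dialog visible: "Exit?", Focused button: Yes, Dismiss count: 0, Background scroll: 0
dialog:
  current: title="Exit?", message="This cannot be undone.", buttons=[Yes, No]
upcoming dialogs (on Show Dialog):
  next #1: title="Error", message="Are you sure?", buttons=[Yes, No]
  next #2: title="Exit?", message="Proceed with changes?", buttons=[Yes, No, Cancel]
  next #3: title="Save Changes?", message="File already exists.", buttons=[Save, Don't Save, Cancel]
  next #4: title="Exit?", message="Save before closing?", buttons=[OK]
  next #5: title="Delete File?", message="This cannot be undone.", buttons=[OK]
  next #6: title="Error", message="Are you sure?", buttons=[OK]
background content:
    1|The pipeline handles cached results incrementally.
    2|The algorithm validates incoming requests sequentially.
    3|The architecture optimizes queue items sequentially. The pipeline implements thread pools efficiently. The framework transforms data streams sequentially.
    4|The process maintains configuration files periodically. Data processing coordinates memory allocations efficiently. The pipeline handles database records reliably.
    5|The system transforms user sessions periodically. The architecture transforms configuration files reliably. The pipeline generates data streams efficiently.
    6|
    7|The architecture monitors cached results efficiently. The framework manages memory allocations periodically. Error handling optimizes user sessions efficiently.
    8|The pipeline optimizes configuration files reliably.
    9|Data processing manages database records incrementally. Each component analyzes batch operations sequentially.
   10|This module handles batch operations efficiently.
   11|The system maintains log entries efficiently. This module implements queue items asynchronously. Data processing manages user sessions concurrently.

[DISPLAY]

The pipeline handles cached results incrementally.         
The algorithm validates incoming requests sequentially.    
The architecture optimizes queue items sequentially. The pi
The process maintains configuration files periodically. Dat
The system transforms user sessions periodically. The archi
                                                           
The architecture monitors cached results efficiently. The f
The pipeline opt┌────────────────────────┐ reliably.       
Data processing │         Exit?          │ncrementally. Eac
This module hand│ This cannot be undone. │iently.          
The system maint│       [Yes]  No        │ly. This module i
                └────────────────────────┘                 
                                                           
                                                           
                                                           
                                                           
                                                           
                                                           
                                                           
                                                           


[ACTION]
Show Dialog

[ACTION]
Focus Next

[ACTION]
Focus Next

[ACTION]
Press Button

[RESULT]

The pipeline handles cached results incrementally.         
The algorithm validates incoming requests sequentially.    
The architecture optimizes queue items sequentially. The pi
The process maintains configuration files periodically. Dat
The system transforms user sessions periodically. The archi
                                                           
The architecture monitors cached results efficiently. The f
The pipeline optimizes configuration files reliably.       
Data processing manages database records incrementally. Eac
This module handles batch operations efficiently.          
The system maintains log entries efficiently. This module i
                                                           
                                                           
                                                           
                                                           
                                                           
                                                           
                                                           
                                                           
                                                           


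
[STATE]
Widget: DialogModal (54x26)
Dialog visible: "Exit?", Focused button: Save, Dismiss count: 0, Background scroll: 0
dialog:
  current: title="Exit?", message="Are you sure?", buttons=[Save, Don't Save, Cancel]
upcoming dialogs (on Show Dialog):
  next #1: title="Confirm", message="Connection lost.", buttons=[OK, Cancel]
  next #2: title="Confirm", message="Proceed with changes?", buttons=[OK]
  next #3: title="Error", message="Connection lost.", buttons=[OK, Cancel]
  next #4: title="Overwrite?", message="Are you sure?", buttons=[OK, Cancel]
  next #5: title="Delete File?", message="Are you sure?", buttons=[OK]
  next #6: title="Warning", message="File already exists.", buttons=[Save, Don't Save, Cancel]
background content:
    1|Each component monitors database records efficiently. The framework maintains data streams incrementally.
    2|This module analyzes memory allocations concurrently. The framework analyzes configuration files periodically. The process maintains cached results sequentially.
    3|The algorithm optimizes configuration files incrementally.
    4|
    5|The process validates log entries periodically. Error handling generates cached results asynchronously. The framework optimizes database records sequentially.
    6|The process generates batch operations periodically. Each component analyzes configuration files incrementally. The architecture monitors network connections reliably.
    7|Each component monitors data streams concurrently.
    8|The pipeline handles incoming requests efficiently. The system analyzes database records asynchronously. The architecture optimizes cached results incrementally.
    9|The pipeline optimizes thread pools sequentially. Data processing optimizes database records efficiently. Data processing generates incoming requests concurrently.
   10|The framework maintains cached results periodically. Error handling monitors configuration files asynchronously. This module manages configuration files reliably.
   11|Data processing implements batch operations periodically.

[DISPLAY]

Each component monitors database records efficiently. 
This module analyzes memory allocations concurrently. 
The algorithm optimizes configuration files incrementa
                                                      
The process validates log entries periodically. Error 
The process generates batch operations periodically. E
Each component monitors data streams concurrently.    
The pipeline handles incoming requests efficiently. Th
The pipeline optimizes thread pools sequentially. Data
The framework maintains cached results periodically. E
Data proces┌──────────────────────────────┐ periodical
           │            Exit?             │           
           │        Are you sure?         │           
           │ [Save]  Don't Save   Cancel  │           
           └──────────────────────────────┘           
                                                      
                                                      
                                                      
                                                      
                                                      
                                                      
                                                      
                                                      
                                                      
                                                      
                                                      


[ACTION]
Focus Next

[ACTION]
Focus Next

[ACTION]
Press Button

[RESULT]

Each component monitors database records efficiently. 
This module analyzes memory allocations concurrently. 
The algorithm optimizes configuration files incrementa
                                                      
The process validates log entries periodically. Error 
The process generates batch operations periodically. E
Each component monitors data streams concurrently.    
The pipeline handles incoming requests efficiently. Th
The pipeline optimizes thread pools sequentially. Data
The framework maintains cached results periodically. E
Data processing implements batch operations periodical
                                                      
                                                      
                                                      
                                                      
                                                      
                                                      
                                                      
                                                      
                                                      
                                                      
                                                      
                                                      
                                                      
                                                      
                                                      


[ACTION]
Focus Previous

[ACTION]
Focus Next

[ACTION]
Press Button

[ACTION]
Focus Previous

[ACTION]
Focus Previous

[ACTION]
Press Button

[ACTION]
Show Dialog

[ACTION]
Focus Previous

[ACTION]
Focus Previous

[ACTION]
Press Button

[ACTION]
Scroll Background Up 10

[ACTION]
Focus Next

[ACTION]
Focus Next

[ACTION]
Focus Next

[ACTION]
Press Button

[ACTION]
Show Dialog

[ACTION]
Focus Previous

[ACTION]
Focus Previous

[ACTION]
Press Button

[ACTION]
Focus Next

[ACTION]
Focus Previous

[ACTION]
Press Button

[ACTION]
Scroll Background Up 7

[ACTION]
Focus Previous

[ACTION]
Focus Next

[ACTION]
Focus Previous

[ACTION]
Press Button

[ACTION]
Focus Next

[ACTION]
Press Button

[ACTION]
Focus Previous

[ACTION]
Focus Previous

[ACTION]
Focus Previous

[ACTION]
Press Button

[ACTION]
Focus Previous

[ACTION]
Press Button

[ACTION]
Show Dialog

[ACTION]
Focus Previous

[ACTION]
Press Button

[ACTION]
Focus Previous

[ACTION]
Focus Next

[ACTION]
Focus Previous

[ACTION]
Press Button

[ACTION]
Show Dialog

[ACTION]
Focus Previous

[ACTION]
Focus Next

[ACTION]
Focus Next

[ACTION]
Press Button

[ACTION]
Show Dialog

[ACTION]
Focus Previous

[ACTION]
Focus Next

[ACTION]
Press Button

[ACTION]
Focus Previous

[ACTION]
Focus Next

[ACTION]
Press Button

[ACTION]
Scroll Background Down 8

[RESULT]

The pipeline optimizes thread pools sequentially. Data
The framework maintains cached results periodically. E
Data processing implements batch operations periodical
                                                      
                                                      
                                                      
                                                      
                                                      
                                                      
                                                      
                                                      
                                                      
                                                      
                                                      
                                                      
                                                      
                                                      
                                                      
                                                      
                                                      
                                                      
                                                      
                                                      
                                                      
                                                      
                                                      


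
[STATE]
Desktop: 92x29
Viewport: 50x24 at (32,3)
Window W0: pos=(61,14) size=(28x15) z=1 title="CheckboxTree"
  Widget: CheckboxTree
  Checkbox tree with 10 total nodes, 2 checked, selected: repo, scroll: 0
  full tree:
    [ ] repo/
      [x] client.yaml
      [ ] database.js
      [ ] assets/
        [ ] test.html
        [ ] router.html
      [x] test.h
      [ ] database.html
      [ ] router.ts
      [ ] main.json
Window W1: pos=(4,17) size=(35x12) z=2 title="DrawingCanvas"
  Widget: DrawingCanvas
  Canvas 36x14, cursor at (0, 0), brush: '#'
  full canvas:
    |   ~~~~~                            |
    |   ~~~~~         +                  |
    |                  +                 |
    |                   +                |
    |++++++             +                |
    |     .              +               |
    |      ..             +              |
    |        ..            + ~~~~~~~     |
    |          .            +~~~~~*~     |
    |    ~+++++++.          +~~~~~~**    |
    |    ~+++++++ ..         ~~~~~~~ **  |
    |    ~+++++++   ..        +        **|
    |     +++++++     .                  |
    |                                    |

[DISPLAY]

                                                  
                                                  
                                                  
                                                  
                                                  
                                                  
                                                  
                                                  
                                                  
                                                  
                                                  
                             ┏━━━━━━━━━━━━━━━━━━━━
                             ┃ CheckboxTree       
                             ┠────────────────────
━━━━━━┓                      ┃>[-] repo/          
      ┃                      ┃   [x] client.yaml  
──────┨                      ┃   [ ] database.js  
      ┃                      ┃   [ ] assets/      
      ┃                      ┃     [ ] test.html  
      ┃                      ┃     [ ] router.html
      ┃                      ┃   [x] test.h       
      ┃                      ┃   [ ] database.html
      ┃                      ┃   [ ] router.ts    
      ┃                      ┃   [ ] main.json    


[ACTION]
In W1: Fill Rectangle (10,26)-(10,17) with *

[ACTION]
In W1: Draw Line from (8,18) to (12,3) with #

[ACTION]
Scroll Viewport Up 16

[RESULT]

                                                  
                                                  
                                                  
                                                  
                                                  
                                                  
                                                  
                                                  
                                                  
                                                  
                                                  
                                                  
                                                  
                                                  
                             ┏━━━━━━━━━━━━━━━━━━━━
                             ┃ CheckboxTree       
                             ┠────────────────────
━━━━━━┓                      ┃>[-] repo/          
      ┃                      ┃   [x] client.yaml  
──────┨                      ┃   [ ] database.js  
      ┃                      ┃   [ ] assets/      
      ┃                      ┃     [ ] test.html  
      ┃                      ┃     [ ] router.html
      ┃                      ┃   [x] test.h       


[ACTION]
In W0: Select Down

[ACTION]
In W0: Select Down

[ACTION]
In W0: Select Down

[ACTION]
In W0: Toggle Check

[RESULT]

                                                  
                                                  
                                                  
                                                  
                                                  
                                                  
                                                  
                                                  
                                                  
                                                  
                                                  
                                                  
                                                  
                                                  
                             ┏━━━━━━━━━━━━━━━━━━━━
                             ┃ CheckboxTree       
                             ┠────────────────────
━━━━━━┓                      ┃ [-] repo/          
      ┃                      ┃   [x] client.yaml  
──────┨                      ┃   [ ] database.js  
      ┃                      ┃>  [x] assets/      
      ┃                      ┃     [x] test.html  
      ┃                      ┃     [x] router.html
      ┃                      ┃   [x] test.h       


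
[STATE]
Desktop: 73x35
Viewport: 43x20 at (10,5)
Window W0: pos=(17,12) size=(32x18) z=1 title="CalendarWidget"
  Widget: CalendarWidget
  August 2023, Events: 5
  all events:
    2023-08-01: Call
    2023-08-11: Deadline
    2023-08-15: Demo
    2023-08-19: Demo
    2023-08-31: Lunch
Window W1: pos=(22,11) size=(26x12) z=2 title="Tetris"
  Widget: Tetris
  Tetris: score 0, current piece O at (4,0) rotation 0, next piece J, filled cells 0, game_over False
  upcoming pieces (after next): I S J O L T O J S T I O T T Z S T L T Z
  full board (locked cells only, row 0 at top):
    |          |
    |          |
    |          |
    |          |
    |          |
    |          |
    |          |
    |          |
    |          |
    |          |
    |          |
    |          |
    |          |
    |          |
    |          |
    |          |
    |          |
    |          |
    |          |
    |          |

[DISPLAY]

                                           
                                           
                                           
                                           
                                           
                                           
            ┏━━━━━━━━━━━━━━━━━━━━━━━━┓     
       ┏━━━━┃ Tetris                 ┃┓    
       ┃ Cal┠────────────────────────┨┃    
       ┠────┃          │Next:        ┃┨    
       ┃    ┃          │█            ┃┃    
       ┃Mo T┃          │███          ┃┃    
       ┃    ┃          │             ┃┃    
       ┃ 7  ┃          │             ┃┃    
       ┃14 1┃          │             ┃┃    
       ┃21 2┃          │Score:       ┃┃    
       ┃28 2┃          │0            ┃┃    
       ┃    ┗━━━━━━━━━━━━━━━━━━━━━━━━┛┃    
       ┃                              ┃    
       ┃                              ┃    


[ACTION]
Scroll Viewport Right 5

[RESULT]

                                           
                                           
                                           
                                           
                                           
                                           
       ┏━━━━━━━━━━━━━━━━━━━━━━━━┓          
  ┏━━━━┃ Tetris                 ┃┓         
  ┃ Cal┠────────────────────────┨┃         
  ┠────┃          │Next:        ┃┨         
  ┃    ┃          │█            ┃┃         
  ┃Mo T┃          │███          ┃┃         
  ┃    ┃          │             ┃┃         
  ┃ 7  ┃          │             ┃┃         
  ┃14 1┃          │             ┃┃         
  ┃21 2┃          │Score:       ┃┃         
  ┃28 2┃          │0            ┃┃         
  ┃    ┗━━━━━━━━━━━━━━━━━━━━━━━━┛┃         
  ┃                              ┃         
  ┃                              ┃         


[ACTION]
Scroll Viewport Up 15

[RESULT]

                                           
                                           
                                           
                                           
                                           
                                           
                                           
                                           
                                           
                                           
                                           
       ┏━━━━━━━━━━━━━━━━━━━━━━━━┓          
  ┏━━━━┃ Tetris                 ┃┓         
  ┃ Cal┠────────────────────────┨┃         
  ┠────┃          │Next:        ┃┨         
  ┃    ┃          │█            ┃┃         
  ┃Mo T┃          │███          ┃┃         
  ┃    ┃          │             ┃┃         
  ┃ 7  ┃          │             ┃┃         
  ┃14 1┃          │             ┃┃         


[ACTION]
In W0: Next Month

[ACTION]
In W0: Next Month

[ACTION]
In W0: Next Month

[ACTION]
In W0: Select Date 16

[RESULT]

                                           
                                           
                                           
                                           
                                           
                                           
                                           
                                           
                                           
                                           
                                           
       ┏━━━━━━━━━━━━━━━━━━━━━━━━┓          
  ┏━━━━┃ Tetris                 ┃┓         
  ┃ Cal┠────────────────────────┨┃         
  ┠────┃          │Next:        ┃┨         
  ┃    ┃          │█            ┃┃         
  ┃Mo T┃          │███          ┃┃         
  ┃    ┃          │             ┃┃         
  ┃ 6  ┃          │             ┃┃         
  ┃13 1┃          │             ┃┃         


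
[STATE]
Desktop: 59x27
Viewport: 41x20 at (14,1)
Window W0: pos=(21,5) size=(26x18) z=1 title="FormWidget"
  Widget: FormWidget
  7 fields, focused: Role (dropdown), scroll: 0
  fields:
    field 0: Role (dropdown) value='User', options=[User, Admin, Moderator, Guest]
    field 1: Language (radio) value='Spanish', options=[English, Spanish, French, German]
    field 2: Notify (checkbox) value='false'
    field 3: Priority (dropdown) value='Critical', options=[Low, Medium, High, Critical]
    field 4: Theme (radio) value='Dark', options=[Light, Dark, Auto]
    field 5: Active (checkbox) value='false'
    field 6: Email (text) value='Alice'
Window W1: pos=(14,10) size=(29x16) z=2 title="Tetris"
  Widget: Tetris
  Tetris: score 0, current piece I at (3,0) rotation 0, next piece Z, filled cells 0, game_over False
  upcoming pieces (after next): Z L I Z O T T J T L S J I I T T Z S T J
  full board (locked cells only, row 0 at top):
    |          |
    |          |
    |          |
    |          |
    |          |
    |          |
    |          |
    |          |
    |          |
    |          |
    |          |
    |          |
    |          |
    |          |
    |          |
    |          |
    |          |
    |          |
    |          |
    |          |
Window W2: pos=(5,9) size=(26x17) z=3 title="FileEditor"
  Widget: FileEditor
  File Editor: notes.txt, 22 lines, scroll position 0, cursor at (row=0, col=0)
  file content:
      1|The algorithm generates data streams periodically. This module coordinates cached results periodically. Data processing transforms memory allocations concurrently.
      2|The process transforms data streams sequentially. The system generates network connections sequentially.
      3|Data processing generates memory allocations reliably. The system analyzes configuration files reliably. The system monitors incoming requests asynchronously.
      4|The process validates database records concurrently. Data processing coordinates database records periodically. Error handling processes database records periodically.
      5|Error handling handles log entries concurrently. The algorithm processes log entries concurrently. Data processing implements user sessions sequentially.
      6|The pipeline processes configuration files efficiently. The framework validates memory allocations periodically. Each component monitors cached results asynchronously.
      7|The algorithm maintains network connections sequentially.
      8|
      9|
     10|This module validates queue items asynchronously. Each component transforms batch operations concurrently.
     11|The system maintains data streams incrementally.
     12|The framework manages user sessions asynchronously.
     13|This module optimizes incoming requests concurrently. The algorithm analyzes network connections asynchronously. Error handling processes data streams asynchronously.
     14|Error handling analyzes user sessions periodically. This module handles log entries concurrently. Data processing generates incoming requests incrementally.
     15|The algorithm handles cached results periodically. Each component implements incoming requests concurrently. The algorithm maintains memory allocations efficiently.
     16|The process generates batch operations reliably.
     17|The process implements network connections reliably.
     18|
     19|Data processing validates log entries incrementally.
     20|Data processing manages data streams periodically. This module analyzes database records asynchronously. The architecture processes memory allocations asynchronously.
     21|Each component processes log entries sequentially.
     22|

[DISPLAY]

                                         
                                         
                                         
                                         
       ┏━━━━━━━━━━━━━━━━━━━━━━━━┓        
       ┃ FormWidget             ┃        
       ┠────────────────────────┨        
       ┃> Role:       [User   ▼]┃        
━━━━━━━━━━━━━━━━┓e:   ( ) Englis┃        
tor             ┃━━━━━━━━━━━┓   ┃        
────────────────┨           ┃a▼]┃        
rithm generates▲┃───────────┨ht ┃        
ess transforms █┃           ┃   ┃        
cessing generat░┃           ┃  ]┃        
ess validates d░┃           ┃   ┃        
ndling handles ░┃           ┃   ┃        
line processes ░┃           ┃   ┃        
rithm maintains░┃           ┃   ┃        
               ░┃:          ┃   ┃        
               ░┃           ┃   ┃        


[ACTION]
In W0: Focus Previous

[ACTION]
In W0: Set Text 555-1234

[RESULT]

                                         
                                         
                                         
                                         
       ┏━━━━━━━━━━━━━━━━━━━━━━━━┓        
       ┃ FormWidget             ┃        
       ┠────────────────────────┨        
       ┃  Role:       [User   ▼]┃        
━━━━━━━━━━━━━━━━┓e:   ( ) Englis┃        
tor             ┃━━━━━━━━━━━┓   ┃        
────────────────┨           ┃a▼]┃        
rithm generates▲┃───────────┨ht ┃        
ess transforms █┃           ┃   ┃        
cessing generat░┃           ┃34]┃        
ess validates d░┃           ┃   ┃        
ndling handles ░┃           ┃   ┃        
line processes ░┃           ┃   ┃        
rithm maintains░┃           ┃   ┃        
               ░┃:          ┃   ┃        
               ░┃           ┃   ┃        


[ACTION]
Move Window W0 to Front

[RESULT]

                                         
                                         
                                         
                                         
       ┏━━━━━━━━━━━━━━━━━━━━━━━━┓        
       ┃ FormWidget             ┃        
       ┠────────────────────────┨        
       ┃  Role:       [User   ▼]┃        
━━━━━━━┃  Language:   ( ) Englis┃        
tor    ┃  Notify:     [ ]       ┃        
───────┃  Priority:   [Critica▼]┃        
rithm g┃  Theme:      ( ) Light ┃        
ess tra┃  Active:     [ ]       ┃        
cessing┃> Email:      [555-1234]┃        
ess val┃                        ┃        
ndling ┃                        ┃        
line pr┃                        ┃        
rithm m┃                        ┃        
       ┃                        ┃        
       ┃                        ┃        


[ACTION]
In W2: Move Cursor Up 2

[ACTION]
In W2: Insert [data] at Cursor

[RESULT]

                                         
                                         
                                         
                                         
       ┏━━━━━━━━━━━━━━━━━━━━━━━━┓        
       ┃ FormWidget             ┃        
       ┠────────────────────────┨        
       ┃  Role:       [User   ▼]┃        
━━━━━━━┃  Language:   ( ) Englis┃        
tor    ┃  Notify:     [ ]       ┃        
───────┃  Priority:   [Critica▼]┃        
algorit┃  Theme:      ( ) Light ┃        
ess tra┃  Active:     [ ]       ┃        
cessing┃> Email:      [555-1234]┃        
ess val┃                        ┃        
ndling ┃                        ┃        
line pr┃                        ┃        
rithm m┃                        ┃        
       ┃                        ┃        
       ┃                        ┃        


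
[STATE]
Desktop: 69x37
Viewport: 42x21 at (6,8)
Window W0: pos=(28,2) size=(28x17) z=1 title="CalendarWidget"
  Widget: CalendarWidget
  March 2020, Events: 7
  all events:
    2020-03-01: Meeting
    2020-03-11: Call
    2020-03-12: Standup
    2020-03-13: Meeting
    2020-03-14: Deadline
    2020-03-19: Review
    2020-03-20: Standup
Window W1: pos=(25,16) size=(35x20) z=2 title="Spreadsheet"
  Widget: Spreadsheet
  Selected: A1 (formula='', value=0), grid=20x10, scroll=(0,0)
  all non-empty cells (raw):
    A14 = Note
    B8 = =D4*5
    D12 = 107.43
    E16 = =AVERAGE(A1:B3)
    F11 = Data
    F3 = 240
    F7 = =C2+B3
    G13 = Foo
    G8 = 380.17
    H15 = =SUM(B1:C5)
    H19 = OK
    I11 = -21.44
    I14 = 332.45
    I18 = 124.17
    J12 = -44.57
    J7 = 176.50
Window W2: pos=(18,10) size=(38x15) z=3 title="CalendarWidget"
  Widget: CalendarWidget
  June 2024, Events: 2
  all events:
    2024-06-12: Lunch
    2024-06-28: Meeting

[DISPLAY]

                      ┃ 2  3  4  5  6  7  
                      ┃ 9 10 11* 12* 13* 1
            ┏━━━━━━━━━━━━━━━━━━━━━━━━━━━━━
            ┃ CalendarWidget              
            ┠─────────────────────────────
            ┃             June 2024       
            ┃Mo Tu We Th Fr Sa Su         
            ┃                1  2         
            ┃ 3  4  5  6  7  8  9         
            ┃10 11 12* 13 14 15 16        
            ┃17 18 19 20 21 22 23         
            ┃24 25 26 27 28* 29 30        
            ┃                             
            ┃                             
            ┃                             
            ┃                             
            ┗━━━━━━━━━━━━━━━━━━━━━━━━━━━━━
                   ┃  4        0       0  
                   ┃  5        0       0  
                   ┃  6        0       0  
                   ┃  7        0       0  


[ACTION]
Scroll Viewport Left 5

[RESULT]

                           ┃ 2  3  4  5  6
                           ┃ 9 10 11* 12* 
                 ┏━━━━━━━━━━━━━━━━━━━━━━━━
                 ┃ CalendarWidget         
                 ┠────────────────────────
                 ┃             June 2024  
                 ┃Mo Tu We Th Fr Sa Su    
                 ┃                1  2    
                 ┃ 3  4  5  6  7  8  9    
                 ┃10 11 12* 13 14 15 16   
                 ┃17 18 19 20 21 22 23    
                 ┃24 25 26 27 28* 29 30   
                 ┃                        
                 ┃                        
                 ┃                        
                 ┃                        
                 ┗━━━━━━━━━━━━━━━━━━━━━━━━
                        ┃  4        0     
                        ┃  5        0     
                        ┃  6        0     
                        ┃  7        0     


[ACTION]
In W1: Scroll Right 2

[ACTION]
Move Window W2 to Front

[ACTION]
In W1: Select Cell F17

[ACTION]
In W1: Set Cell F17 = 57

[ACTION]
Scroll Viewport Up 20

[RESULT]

                                          
                                          
                           ┏━━━━━━━━━━━━━━
                           ┃ CalendarWidge
                           ┠──────────────
                           ┃        March 
                           ┃Mo Tu We Th Fr
                           ┃              
                           ┃ 2  3  4  5  6
                           ┃ 9 10 11* 12* 
                 ┏━━━━━━━━━━━━━━━━━━━━━━━━
                 ┃ CalendarWidget         
                 ┠────────────────────────
                 ┃             June 2024  
                 ┃Mo Tu We Th Fr Sa Su    
                 ┃                1  2    
                 ┃ 3  4  5  6  7  8  9    
                 ┃10 11 12* 13 14 15 16   
                 ┃17 18 19 20 21 22 23    
                 ┃24 25 26 27 28* 29 30   
                 ┃                        


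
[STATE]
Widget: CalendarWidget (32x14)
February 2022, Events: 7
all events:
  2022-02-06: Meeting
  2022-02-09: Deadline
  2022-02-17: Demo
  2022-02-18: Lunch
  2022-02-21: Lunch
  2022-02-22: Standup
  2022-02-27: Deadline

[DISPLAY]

         February 2022          
Mo Tu We Th Fr Sa Su            
    1  2  3  4  5  6*           
 7  8  9* 10 11 12 13           
14 15 16 17* 18* 19 20          
21* 22* 23 24 25 26 27*         
28                              
                                
                                
                                
                                
                                
                                
                                


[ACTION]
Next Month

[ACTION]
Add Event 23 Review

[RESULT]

           March 2022           
Mo Tu We Th Fr Sa Su            
    1  2  3  4  5  6            
 7  8  9 10 11 12 13            
14 15 16 17 18 19 20            
21 22 23* 24 25 26 27           
28 29 30 31                     
                                
                                
                                
                                
                                
                                
                                


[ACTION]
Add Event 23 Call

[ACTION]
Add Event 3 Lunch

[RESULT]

           March 2022           
Mo Tu We Th Fr Sa Su            
    1  2  3*  4  5  6           
 7  8  9 10 11 12 13            
14 15 16 17 18 19 20            
21 22 23* 24 25 26 27           
28 29 30 31                     
                                
                                
                                
                                
                                
                                
                                


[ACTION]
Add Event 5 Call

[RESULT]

           March 2022           
Mo Tu We Th Fr Sa Su            
    1  2  3*  4  5*  6          
 7  8  9 10 11 12 13            
14 15 16 17 18 19 20            
21 22 23* 24 25 26 27           
28 29 30 31                     
                                
                                
                                
                                
                                
                                
                                


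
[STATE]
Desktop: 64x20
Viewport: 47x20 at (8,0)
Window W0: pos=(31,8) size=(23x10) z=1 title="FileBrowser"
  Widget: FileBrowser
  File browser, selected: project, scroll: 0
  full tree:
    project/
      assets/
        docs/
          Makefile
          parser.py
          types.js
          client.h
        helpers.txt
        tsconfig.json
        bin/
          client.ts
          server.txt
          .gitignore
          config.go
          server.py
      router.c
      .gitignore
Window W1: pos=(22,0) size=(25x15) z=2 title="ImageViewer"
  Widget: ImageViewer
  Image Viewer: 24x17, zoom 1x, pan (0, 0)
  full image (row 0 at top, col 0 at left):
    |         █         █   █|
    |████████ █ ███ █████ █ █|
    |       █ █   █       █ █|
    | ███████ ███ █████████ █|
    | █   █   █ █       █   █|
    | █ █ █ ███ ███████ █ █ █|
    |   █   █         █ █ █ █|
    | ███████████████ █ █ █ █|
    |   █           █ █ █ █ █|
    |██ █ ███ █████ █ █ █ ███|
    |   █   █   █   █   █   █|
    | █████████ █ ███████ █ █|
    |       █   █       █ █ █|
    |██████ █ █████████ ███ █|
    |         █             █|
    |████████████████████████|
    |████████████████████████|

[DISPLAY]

              ┏━━━━━━━━━━━━━━━━━━━━━━━┓        
              ┃ ImageViewer           ┃        
              ┠───────────────────────┨        
              ┃         █         █   ┃        
              ┃████████ █ ███ █████ █ ┃        
              ┃       █ █   █       █ ┃        
              ┃ ███████ ███ █████████ ┃        
              ┃ █   █   █ █       █   ┃        
              ┃ █ █ █ ███ ███████ █ █ ┃━━━━━━┓ 
              ┃   █   █         █ █ █ ┃      ┃ 
              ┃ ███████████████ █ █ █ ┃──────┨ 
              ┃   █           █ █ █ █ ┃      ┃ 
              ┃██ █ ███ █████ █ █ █ ██┃      ┃ 
              ┃   █   █   █   █   █   ┃      ┃ 
              ┗━━━━━━━━━━━━━━━━━━━━━━━┛      ┃ 
                       ┃                     ┃ 
                       ┃                     ┃ 
                       ┗━━━━━━━━━━━━━━━━━━━━━┛ 
                                               
                                               


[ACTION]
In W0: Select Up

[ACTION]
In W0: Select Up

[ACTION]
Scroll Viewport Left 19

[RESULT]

                      ┏━━━━━━━━━━━━━━━━━━━━━━━┓
                      ┃ ImageViewer           ┃
                      ┠───────────────────────┨
                      ┃         █         █   ┃
                      ┃████████ █ ███ █████ █ ┃
                      ┃       █ █   █       █ ┃
                      ┃ ███████ ███ █████████ ┃
                      ┃ █   █   █ █       █   ┃
                      ┃ █ █ █ ███ ███████ █ █ ┃
                      ┃   █   █         █ █ █ ┃
                      ┃ ███████████████ █ █ █ ┃
                      ┃   █           █ █ █ █ ┃
                      ┃██ █ ███ █████ █ █ █ ██┃
                      ┃   █   █   █   █   █   ┃
                      ┗━━━━━━━━━━━━━━━━━━━━━━━┛
                               ┃               
                               ┃               
                               ┗━━━━━━━━━━━━━━━
                                               
                                               


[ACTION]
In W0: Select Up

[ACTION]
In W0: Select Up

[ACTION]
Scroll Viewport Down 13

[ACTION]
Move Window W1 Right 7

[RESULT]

                             ┏━━━━━━━━━━━━━━━━━
                             ┃ ImageViewer     
                             ┠─────────────────
                             ┃         █       
                             ┃████████ █ ███ ██
                             ┃       █ █   █   
                             ┃ ███████ ███ ████
                             ┃ █   █   █ █     
                             ┃ █ █ █ ███ ██████
                             ┃   █   █         
                             ┃ ███████████████ 
                             ┃   █           █ 
                             ┃██ █ ███ █████ █ 
                             ┃   █   █   █   █ 
                             ┗━━━━━━━━━━━━━━━━━
                               ┃               
                               ┃               
                               ┗━━━━━━━━━━━━━━━
                                               
                                               
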